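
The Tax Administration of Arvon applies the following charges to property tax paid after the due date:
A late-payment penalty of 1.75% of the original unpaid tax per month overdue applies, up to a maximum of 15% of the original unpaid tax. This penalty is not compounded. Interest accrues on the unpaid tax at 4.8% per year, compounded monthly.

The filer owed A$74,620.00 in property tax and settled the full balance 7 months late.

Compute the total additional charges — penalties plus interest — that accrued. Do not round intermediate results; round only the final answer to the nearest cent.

A$11,255.55

Penalty: 7 × 1.75% × A$74,620.00 = A$9,140.95 (below the 15% cap of A$11,193.00)
Interest (4.8%/yr ÷ 12 = 0.4%/month): A$74,620.00 × ((1 + 0.004)^7 − 1) = A$2,114.6001…
Penalties + interest = A$9,140.9500 + A$2,114.6001… = A$11,255.55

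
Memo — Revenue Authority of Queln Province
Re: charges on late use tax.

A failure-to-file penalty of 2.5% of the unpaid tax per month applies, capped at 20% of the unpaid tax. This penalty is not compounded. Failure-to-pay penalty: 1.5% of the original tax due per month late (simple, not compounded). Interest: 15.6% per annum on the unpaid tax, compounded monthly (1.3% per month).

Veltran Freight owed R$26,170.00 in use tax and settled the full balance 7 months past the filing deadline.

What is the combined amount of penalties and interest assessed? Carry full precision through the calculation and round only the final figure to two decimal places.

Failure-to-file: 7 × 2.5% × R$26,170.00 = R$4,579.75 (under the 20% cap)
Failure-to-pay penalty = 1.5% × R$26,170.00 × 7 mo = R$2,747.85
Interest: R$26,170.00 × ((1 + 0.013)^7 − 1) = R$26,170.00 × 0.0946269… = R$2,476.3860…
Penalties + interest = R$7,327.6000 + R$2,476.3860… = R$9,803.99

R$9,803.99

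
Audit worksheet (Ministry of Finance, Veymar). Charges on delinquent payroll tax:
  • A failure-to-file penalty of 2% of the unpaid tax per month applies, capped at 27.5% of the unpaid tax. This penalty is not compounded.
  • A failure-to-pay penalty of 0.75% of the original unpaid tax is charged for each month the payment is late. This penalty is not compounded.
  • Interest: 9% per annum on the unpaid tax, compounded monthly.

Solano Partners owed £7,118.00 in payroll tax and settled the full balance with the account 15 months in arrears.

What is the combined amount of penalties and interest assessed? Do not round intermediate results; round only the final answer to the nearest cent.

Failure-to-file: 15 × 2% × £7,118.00 = £2,135.40, capped at 27.5% × £7,118.00 = £1,957.45
Failure-to-pay penalty = 0.75% × £7,118.00 × 15 mo = £800.78…
Interest (9%/yr ÷ 12 = 0.75%/month): £7,118.00 × ((1 + 0.0075)^15 − 1) = £844.2133…
Penalties + interest = £2,758.2250 + £844.2133… = £3,602.44

£3,602.44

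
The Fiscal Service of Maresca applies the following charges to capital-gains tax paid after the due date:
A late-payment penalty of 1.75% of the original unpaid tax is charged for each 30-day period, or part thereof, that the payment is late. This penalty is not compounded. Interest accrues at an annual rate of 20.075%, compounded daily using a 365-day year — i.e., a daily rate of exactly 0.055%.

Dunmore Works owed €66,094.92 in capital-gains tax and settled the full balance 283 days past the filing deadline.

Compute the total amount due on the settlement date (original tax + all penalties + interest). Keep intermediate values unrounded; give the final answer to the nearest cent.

€88,789.75

Penalty periods: ⌈283/30⌉ = 10; penalty = 10 × 1.75% × €66,094.92 = €11,566.61…
Interest: €66,094.92 × ((1 + 0.00055)^283 − 1) = €66,094.92 × 0.16836719… = €11,128.2161…
Total = €66,094.92 + €11,566.6110 + €11,128.2161… = €88,789.75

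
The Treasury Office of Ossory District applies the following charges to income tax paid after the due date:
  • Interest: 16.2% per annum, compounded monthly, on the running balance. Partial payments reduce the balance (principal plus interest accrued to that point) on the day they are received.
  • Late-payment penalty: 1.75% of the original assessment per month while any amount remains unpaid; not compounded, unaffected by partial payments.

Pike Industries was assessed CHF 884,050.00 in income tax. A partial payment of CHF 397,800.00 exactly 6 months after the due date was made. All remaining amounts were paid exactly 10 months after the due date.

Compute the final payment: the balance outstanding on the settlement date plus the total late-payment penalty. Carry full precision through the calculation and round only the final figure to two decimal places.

Monthly rate = 16.2% ÷ 12 = 1.35%
Balance at month 6: CHF 884,050.0000 × (1 + 0.0135)^6 = CHF 958,118.7664…
After CHF 397,800.00 payment: CHF 958,118.7664… − CHF 397,800.00 = CHF 560,318.7664…
Balance at month 10: CHF 560,318.7664… × (1 + 0.0135)^4 = CHF 591,194.2214…
Penalty: 10 × 1.75% × CHF 884,050.00 = CHF 154,708.75
Final settlement = outstanding balance + penalty = CHF 591,194.2214… + CHF 154,708.75 = CHF 745,902.97

CHF 745,902.97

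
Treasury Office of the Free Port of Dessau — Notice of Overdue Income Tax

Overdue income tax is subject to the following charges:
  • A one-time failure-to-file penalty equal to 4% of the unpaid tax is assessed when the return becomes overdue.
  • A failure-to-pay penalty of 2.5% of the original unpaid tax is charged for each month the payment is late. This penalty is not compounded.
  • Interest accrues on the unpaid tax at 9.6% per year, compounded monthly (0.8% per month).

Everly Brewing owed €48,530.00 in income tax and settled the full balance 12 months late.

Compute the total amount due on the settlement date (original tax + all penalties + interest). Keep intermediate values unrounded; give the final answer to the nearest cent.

€69,899.64

Failure-to-file penalty: 4% × €48,530.00 = €1,941.20
Failure-to-pay penalty: 12 × 2.5% × €48,530.00 = €14,559.00
Interest: €48,530.00 × ((1 + 0.008)^12 − 1) = €48,530.00 × 0.1003387… = €4,869.4368…
Total = €48,530.00 + €16,500.2000 + €4,869.4368… = €69,899.64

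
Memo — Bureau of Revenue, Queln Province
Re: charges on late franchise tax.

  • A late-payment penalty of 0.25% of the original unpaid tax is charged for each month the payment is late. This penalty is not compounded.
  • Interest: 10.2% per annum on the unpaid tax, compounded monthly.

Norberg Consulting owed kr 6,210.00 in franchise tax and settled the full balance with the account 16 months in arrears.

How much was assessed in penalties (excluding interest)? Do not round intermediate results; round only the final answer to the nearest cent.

kr 248.40

Late-payment penalty = 0.25% × kr 6,210.00 × 16 mo = kr 248.40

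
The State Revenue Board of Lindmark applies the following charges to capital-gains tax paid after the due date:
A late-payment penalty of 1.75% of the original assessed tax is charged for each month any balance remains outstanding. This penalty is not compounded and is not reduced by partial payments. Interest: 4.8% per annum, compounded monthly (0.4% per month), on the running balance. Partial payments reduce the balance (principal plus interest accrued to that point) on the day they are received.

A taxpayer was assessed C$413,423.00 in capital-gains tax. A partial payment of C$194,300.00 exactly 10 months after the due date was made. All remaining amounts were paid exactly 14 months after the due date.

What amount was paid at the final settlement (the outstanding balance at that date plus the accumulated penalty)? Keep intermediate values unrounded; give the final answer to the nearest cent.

Balance at month 10: C$413,423.0000 × (1 + 0.004)^10 = C$430,260.7820…
After C$194,300.00 payment: C$430,260.7820… − C$194,300.00 = C$235,960.7820…
Balance at month 14: C$235,960.7820… × (1 + 0.004)^4 = C$239,758.8672…
Penalty: 14 × 1.75% × C$413,423.00 = C$101,288.64…
Final settlement = outstanding balance + penalty = C$239,758.8672… + C$101,288.64… = C$341,047.50

C$341,047.50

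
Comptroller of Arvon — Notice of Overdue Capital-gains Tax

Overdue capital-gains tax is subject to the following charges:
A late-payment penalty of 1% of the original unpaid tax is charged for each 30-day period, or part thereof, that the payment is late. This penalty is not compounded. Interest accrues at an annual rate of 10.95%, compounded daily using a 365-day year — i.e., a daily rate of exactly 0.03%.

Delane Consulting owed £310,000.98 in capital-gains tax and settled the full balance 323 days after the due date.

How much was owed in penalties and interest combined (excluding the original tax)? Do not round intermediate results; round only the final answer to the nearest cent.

£65,637.80

Penalty periods: ⌈323/30⌉ = 11; penalty = 11 × 1% × £310,000.98 = £34,100.11…
Interest: £310,000.98 × ((1 + 0.0003)^323 − 1) = £310,000.98 × 0.10173418… = £31,537.6963…
Penalties + interest = £34,100.1078 + £31,537.6963… = £65,637.80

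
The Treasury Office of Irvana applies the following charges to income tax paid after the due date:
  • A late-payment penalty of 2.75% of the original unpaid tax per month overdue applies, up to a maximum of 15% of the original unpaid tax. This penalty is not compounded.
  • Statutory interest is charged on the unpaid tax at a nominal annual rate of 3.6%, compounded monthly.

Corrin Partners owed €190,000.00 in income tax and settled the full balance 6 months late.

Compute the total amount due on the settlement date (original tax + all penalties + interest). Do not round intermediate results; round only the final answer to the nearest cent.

€221,945.75

Penalty (uncapped): 6 × 2.75% × €190,000.00 = €31,350.00; cap = 15% × €190,000.00 = €28,500.00 → penalty = €28,500.00
Interest (3.6%/yr ÷ 12 = 0.3%/month): €190,000.00 × ((1 + 0.003)^6 − 1) = €3,445.7528…
Total = €190,000.00 + €28,500.0000 + €3,445.7528… = €221,945.75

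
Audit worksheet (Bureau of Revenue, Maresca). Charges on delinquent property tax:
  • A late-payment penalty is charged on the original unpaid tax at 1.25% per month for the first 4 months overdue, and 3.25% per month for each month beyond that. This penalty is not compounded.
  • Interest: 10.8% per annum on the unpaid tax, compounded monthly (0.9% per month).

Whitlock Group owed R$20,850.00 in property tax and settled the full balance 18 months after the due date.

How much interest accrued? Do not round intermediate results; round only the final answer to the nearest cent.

Interest: R$20,850.00 × ((1 + 0.009)^18 − 1) = R$20,850.00 × 0.1750085… = R$3,648.9263…

R$3,648.93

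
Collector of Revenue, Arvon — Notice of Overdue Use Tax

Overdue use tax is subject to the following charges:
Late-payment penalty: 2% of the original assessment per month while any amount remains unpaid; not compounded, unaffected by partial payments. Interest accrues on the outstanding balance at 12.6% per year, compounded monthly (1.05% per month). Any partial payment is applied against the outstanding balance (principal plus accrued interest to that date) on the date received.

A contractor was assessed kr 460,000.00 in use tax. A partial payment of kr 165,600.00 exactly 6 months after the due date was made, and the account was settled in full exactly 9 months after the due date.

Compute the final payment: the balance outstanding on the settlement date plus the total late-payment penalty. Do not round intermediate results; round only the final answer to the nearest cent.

kr 417,269.82

Balance at month 6: kr 460,000.0000 × (1 + 0.0105)^6 = kr 489,751.4594…
After kr 165,600.00 payment: kr 489,751.4594… − kr 165,600.00 = kr 324,151.4594…
Balance at month 9: kr 324,151.4594… × (1 + 0.0105)^3 = kr 334,469.8187…
Penalty: 9 × 2% × kr 460,000.00 = kr 82,800.00
Final settlement = outstanding balance + penalty = kr 334,469.8187… + kr 82,800.00 = kr 417,269.82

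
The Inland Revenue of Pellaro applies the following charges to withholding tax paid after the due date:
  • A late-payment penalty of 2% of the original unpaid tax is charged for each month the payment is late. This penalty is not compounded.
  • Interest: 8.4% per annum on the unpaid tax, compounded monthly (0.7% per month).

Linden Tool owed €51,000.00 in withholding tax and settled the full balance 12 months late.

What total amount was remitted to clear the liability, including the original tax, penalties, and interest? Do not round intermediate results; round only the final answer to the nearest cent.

Late-payment penalty = 2% × €51,000.00 × 12 mo = €12,240.00
Interest: €51,000.00 × ((1 + 0.007)^12 − 1) = €51,000.00 × 0.0873107… = €4,452.8438…
Total = €51,000.00 + €12,240.0000 + €4,452.8438… = €67,692.84

€67,692.84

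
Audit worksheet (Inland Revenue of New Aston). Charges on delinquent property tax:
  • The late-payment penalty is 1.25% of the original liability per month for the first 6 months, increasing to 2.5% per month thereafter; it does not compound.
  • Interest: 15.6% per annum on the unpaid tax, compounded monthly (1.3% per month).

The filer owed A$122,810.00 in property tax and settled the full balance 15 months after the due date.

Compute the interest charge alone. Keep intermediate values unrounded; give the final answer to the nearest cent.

Interest: A$122,810.00 × ((1 + 0.013)^15 − 1) = A$122,810.00 × 0.2137848… = A$26,254.9064…

A$26,254.91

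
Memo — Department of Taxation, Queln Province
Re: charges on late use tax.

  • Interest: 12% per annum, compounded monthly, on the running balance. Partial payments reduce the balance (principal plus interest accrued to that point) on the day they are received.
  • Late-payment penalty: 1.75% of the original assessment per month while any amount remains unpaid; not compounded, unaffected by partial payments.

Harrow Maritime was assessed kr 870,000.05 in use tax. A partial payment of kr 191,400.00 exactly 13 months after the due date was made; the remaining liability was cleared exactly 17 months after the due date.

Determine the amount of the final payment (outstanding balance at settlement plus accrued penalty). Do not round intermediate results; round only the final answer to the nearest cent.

kr 1,089,998.32

Monthly rate = 12% ÷ 12 = 1%
Balance at month 13: kr 870,000.0500 × (1 + 0.01)^13 = kr 990,141.2109…
After kr 191,400.00 payment: kr 990,141.2109… − kr 191,400.00 = kr 798,741.2109…
Balance at month 17: kr 798,741.2109… × (1 + 0.01)^4 = kr 831,173.3070…
Penalty: 17 × 1.75% × kr 870,000.05 = kr 258,825.01…
Final settlement = outstanding balance + penalty = kr 831,173.3070… + kr 258,825.01… = kr 1,089,998.32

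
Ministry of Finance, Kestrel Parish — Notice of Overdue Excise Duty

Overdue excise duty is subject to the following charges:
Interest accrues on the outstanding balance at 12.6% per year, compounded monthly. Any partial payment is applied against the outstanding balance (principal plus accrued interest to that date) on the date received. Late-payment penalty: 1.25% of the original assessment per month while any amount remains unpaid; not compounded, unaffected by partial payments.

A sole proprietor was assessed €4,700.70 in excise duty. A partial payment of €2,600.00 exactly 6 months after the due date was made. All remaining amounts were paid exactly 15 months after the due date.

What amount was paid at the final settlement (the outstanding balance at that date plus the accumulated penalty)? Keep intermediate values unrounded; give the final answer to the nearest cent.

€3,523.14

Monthly rate = 12.6% ÷ 12 = 1.05%
Balance at month 6: €4,700.7000 × (1 + 0.0105)^6 = €5,004.7276…
After €2,600.00 payment: €5,004.7276… − €2,600.00 = €2,404.7276…
Balance at month 15: €2,404.7276… × (1 + 0.0105)^9 = €2,641.7563…
Penalty: 15 × 1.25% × €4,700.70 = €881.38…
Final settlement = outstanding balance + penalty = €2,641.7563… + €881.38… = €3,523.14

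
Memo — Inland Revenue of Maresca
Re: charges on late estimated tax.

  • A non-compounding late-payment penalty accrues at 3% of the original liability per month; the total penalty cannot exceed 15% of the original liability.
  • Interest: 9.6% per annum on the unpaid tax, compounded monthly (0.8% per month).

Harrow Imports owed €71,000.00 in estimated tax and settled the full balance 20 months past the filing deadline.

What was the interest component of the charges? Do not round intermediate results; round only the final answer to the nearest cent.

Interest: €71,000.00 × ((1 + 0.008)^20 − 1) = €71,000.00 × 0.1727640… = €12,266.2471…

€12,266.25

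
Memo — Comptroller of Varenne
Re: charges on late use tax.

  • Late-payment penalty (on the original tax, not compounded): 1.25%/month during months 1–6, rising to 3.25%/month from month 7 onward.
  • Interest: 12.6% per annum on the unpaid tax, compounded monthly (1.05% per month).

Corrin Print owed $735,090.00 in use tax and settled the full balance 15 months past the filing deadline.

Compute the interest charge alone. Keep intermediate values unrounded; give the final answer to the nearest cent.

Interest: $735,090.00 × ((1 + 0.0105)^15 − 1) = $735,090.00 × 0.1696200… = $124,685.9299…

$124,685.93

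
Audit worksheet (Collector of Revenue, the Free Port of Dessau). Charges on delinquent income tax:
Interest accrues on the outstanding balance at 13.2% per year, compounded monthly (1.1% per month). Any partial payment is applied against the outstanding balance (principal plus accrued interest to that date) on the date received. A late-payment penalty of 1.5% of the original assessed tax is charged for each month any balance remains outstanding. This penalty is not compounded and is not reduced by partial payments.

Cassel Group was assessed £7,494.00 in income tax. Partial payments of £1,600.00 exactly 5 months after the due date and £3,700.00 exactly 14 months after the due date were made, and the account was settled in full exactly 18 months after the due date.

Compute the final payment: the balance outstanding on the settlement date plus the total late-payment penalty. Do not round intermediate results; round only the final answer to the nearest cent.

£5,438.38

Balance at month 5: £7,494.0000 × (1 + 0.011)^5 = £7,915.3380…
After £1,600.00 payment: £7,915.3380… − £1,600.00 = £6,315.3380…
Balance at month 14: £6,315.3380… × (1 + 0.011)^9 = £6,968.7840…
After £3,700.00 payment: £6,968.7840… − £3,700.00 = £3,268.7840…
Balance at month 18: £3,268.7840… × (1 + 0.011)^4 = £3,415.0011…
Penalty: 18 × 1.5% × £7,494.00 = £2,023.38
Final settlement = outstanding balance + penalty = £3,415.0011… + £2,023.38 = £5,438.38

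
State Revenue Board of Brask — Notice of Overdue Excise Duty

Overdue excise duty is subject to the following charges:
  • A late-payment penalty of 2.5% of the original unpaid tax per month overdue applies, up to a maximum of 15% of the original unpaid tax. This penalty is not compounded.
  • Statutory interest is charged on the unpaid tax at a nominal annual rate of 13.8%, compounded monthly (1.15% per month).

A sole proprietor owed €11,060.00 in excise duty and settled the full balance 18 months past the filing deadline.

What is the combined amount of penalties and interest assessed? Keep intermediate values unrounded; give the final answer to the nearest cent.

Penalty (uncapped): 18 × 2.5% × €11,060.00 = €4,977.00; cap = 15% × €11,060.00 = €1,659.00 → penalty = €1,659.00
Interest: €11,060.00 × ((1 + 0.0115)^18 − 1) = €11,060.00 × 0.2285306… = €2,527.5481…
Penalties + interest = €1,659.0000 + €2,527.5481… = €4,186.55

€4,186.55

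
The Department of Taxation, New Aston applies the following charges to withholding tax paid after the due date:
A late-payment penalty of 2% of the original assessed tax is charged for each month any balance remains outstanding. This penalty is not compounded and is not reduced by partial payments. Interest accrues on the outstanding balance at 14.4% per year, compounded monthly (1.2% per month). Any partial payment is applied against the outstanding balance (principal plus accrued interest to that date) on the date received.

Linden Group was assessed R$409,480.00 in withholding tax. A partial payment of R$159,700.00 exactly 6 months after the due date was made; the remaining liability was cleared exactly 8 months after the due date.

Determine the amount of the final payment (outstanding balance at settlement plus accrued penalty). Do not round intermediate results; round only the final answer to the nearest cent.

R$352,442.33

Balance at month 6: R$409,480.0000 × (1 + 0.012)^6 = R$439,861.3164…
After R$159,700.00 payment: R$439,861.3164… − R$159,700.00 = R$280,161.3164…
Balance at month 8: R$280,161.3164… × (1 + 0.012)^2 = R$286,925.5312…
Penalty: 8 × 2% × R$409,480.00 = R$65,516.80
Final settlement = outstanding balance + penalty = R$286,925.5312… + R$65,516.80 = R$352,442.33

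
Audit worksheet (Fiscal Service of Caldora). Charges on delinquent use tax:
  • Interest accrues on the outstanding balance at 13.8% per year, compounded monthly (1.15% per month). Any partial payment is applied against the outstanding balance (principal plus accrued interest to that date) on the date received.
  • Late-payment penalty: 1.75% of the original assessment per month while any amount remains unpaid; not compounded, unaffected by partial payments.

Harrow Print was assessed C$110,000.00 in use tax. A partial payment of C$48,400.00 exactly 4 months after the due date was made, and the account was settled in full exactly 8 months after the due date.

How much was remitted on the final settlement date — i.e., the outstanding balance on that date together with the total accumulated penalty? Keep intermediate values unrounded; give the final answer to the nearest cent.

Balance at month 4: C$110,000.0000 × (1 + 0.0115)^4 = C$115,147.9561…
After C$48,400.00 payment: C$115,147.9561… − C$48,400.00 = C$66,747.9561…
Balance at month 8: C$66,747.9561… × (1 + 0.0115)^4 = C$69,871.7338…
Penalty: 8 × 1.75% × C$110,000.00 = C$15,400.00
Final settlement = outstanding balance + penalty = C$69,871.7338… + C$15,400.00 = C$85,271.73

C$85,271.73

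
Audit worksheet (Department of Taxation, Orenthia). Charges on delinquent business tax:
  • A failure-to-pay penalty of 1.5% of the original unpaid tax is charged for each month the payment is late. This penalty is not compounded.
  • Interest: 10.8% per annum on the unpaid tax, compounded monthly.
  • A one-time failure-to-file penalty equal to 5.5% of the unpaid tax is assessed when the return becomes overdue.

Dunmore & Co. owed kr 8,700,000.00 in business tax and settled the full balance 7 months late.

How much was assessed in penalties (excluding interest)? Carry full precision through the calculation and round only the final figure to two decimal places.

kr 1,392,000.00

Failure-to-file penalty: 5.5% × kr 8,700,000.00 = kr 478,500.00
Failure-to-pay penalty: 7 × 1.5% × kr 8,700,000.00 = kr 913,500.00
Total penalty = kr 478,500.00 + kr 913,500.00 = kr 1,392,000.00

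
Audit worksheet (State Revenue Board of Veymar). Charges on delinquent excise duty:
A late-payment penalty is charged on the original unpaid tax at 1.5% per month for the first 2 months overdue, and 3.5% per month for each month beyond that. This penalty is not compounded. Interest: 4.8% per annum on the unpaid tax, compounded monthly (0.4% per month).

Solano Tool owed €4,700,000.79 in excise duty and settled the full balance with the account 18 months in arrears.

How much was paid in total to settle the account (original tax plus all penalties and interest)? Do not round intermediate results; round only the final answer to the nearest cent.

€7,823,156.09

Penalty, months 1–2: 2 × 1.5% × €4,700,000.79 = €141,000.02…
Penalty, months 3–18: 16 × 3.5% × €4,700,000.79 = €2,632,000.44…
Interest: €4,700,000.79 × ((1 + 0.004)^18 − 1) = €4,700,000.79 × 0.0745010… = €350,154.8350…
Total = €4,700,000.79 + €2,773,000.4661 + €350,154.8350… = €7,823,156.09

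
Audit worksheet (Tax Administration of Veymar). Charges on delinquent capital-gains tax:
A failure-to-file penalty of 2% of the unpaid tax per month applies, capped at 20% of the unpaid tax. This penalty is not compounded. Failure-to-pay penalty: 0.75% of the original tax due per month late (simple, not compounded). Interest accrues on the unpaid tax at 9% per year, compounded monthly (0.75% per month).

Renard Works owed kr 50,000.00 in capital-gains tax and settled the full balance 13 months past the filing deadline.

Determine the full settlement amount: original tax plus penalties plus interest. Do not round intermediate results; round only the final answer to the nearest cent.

Failure-to-file: 13 × 2% × kr 50,000.00 = kr 13,000.00, capped at 20% × kr 50,000.00 = kr 10,000.00
Failure-to-pay penalty = 0.75% × kr 50,000.00 × 13 mo = kr 4,875.00
Interest: kr 50,000.00 × ((1 + 0.0075)^13 − 1) = kr 50,000.00 × 0.1020104… = kr 5,100.5225…
Total = kr 50,000.00 + kr 14,875.0000 + kr 5,100.5225… = kr 69,975.52

kr 69,975.52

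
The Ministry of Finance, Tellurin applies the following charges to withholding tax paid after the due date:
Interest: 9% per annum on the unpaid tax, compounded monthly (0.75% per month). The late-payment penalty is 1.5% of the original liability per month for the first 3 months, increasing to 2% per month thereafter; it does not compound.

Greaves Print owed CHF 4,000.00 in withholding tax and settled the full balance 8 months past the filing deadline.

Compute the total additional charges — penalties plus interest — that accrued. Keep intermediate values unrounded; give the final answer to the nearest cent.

Penalty, months 1–3: 3 × 1.5% × CHF 4,000.00 = CHF 180.00
Penalty, months 4–8: 5 × 2% × CHF 4,000.00 = CHF 400.00
Interest: CHF 4,000.00 × ((1 + 0.0075)^8 − 1) = CHF 4,000.00 × 0.0615988… = CHF 246.3954…
Penalties + interest = CHF 580.0000 + CHF 246.3954… = CHF 826.40

CHF 826.40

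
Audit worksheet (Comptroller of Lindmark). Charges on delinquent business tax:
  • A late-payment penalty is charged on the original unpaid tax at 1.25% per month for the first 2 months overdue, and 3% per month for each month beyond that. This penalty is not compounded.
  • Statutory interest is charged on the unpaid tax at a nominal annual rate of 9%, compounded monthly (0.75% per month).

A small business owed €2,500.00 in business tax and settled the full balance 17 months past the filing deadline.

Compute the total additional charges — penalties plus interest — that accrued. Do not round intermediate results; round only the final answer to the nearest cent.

€1,526.11

Penalty, months 1–2: 2 × 1.25% × €2,500.00 = €62.50
Penalty, months 3–17: 15 × 3% × €2,500.00 = €1,125.00
Interest: €2,500.00 × ((1 + 0.0075)^17 − 1) = €2,500.00 × 0.1354446… = €338.6114…
Penalties + interest = €1,187.5000 + €338.6114… = €1,526.11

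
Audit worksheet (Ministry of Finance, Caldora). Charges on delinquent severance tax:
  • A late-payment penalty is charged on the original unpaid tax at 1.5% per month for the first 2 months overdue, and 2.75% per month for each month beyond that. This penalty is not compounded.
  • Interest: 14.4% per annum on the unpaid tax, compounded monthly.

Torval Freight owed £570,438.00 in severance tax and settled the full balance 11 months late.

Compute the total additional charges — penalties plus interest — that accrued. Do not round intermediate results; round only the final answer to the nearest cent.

£238,278.84

Penalty, months 1–2: 2 × 1.5% × £570,438.00 = £17,113.14
Penalty, months 3–11: 9 × 2.75% × £570,438.00 = £141,183.41…
Interest (14.4%/yr ÷ 12 = 1.2%/month): £570,438.00 × ((1 + 0.012)^11 − 1) = £79,982.2981…
Penalties + interest = £158,296.5450 + £79,982.2981… = £238,278.84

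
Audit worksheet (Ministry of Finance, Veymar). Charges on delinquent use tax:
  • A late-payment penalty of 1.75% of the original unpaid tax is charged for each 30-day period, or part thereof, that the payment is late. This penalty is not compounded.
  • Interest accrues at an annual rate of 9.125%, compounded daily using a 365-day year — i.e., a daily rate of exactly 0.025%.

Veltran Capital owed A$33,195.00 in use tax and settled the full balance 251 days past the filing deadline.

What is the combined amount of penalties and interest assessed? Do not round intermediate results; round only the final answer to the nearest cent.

Penalty periods: ⌈251/30⌉ = 9; penalty = 9 × 1.75% × A$33,195.00 = A$5,228.21…
Interest: A$33,195.00 × ((1 + 0.00025)^251 − 1) = A$33,195.00 × 0.06475227… = A$2,149.4515…
Penalties + interest = A$5,228.2125 + A$2,149.4515… = A$7,377.66

A$7,377.66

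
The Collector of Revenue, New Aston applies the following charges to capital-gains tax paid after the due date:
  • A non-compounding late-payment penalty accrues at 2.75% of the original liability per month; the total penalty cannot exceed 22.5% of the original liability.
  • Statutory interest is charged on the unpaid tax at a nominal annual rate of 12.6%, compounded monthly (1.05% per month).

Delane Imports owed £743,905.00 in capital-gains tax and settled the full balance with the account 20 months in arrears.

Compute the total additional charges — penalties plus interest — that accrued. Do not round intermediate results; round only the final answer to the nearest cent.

£340,208.67

Penalty (uncapped): 20 × 2.75% × £743,905.00 = £409,147.75; cap = 22.5% × £743,905.00 = £167,378.63… → penalty = £167,378.63…
Interest: £743,905.00 × ((1 + 0.0105)^20 − 1) = £743,905.00 × 0.2323281… = £172,830.0468…
Penalties + interest = £167,378.6250 + £172,830.0468… = £340,208.67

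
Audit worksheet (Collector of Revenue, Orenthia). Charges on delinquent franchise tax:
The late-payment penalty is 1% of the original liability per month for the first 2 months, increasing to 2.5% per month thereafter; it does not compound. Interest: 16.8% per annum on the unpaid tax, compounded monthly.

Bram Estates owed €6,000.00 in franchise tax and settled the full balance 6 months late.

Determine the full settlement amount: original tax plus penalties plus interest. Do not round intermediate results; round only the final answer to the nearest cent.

Penalty, months 1–2: 2 × 1% × €6,000.00 = €120.00
Penalty, months 3–6: 4 × 2.5% × €6,000.00 = €600.00
Interest (16.8%/yr ÷ 12 = 1.4%/month): €6,000.00 × ((1 + 0.014)^6 − 1) = €521.9728…
Total = €6,000.00 + €720.0000 + €521.9728… = €7,241.97

€7,241.97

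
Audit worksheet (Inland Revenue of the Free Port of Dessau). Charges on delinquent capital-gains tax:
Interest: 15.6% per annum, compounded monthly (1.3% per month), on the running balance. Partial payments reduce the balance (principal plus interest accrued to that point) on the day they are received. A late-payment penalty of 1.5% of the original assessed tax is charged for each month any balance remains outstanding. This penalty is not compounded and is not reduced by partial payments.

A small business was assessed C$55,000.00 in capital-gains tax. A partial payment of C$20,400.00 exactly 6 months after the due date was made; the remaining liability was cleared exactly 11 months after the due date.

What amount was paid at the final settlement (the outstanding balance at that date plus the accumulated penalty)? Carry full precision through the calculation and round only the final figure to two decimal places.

C$50,710.76

Balance at month 6: C$55,000.0000 × (1 + 0.013)^6 = C$59,431.8654…
After C$20,400.00 payment: C$59,431.8654… − C$20,400.00 = C$39,031.8654…
Balance at month 11: C$39,031.8654… × (1 + 0.013)^5 = C$41,635.7636…
Penalty: 11 × 1.5% × C$55,000.00 = C$9,075.00
Final settlement = outstanding balance + penalty = C$41,635.7636… + C$9,075.00 = C$50,710.76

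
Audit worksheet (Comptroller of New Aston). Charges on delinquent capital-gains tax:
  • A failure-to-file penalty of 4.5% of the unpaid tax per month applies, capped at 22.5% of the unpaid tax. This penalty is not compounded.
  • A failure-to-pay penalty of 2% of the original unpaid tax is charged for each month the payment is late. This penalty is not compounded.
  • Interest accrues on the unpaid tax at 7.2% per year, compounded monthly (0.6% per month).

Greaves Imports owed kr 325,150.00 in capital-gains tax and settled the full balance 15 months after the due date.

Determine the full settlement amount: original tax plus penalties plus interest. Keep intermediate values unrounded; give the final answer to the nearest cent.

Failure-to-file: 15 × 4.5% × kr 325,150.00 = kr 219,476.25, capped at 22.5% × kr 325,150.00 = kr 73,158.75
Failure-to-pay penalty = 2% × kr 325,150.00 × 15 mo = kr 97,545.00
Interest: kr 325,150.00 × ((1 + 0.006)^15 − 1) = kr 325,150.00 × 0.0938801… = kr 30,525.1056…
Total = kr 325,150.00 + kr 170,703.7500 + kr 30,525.1056… = kr 526,378.86

kr 526,378.86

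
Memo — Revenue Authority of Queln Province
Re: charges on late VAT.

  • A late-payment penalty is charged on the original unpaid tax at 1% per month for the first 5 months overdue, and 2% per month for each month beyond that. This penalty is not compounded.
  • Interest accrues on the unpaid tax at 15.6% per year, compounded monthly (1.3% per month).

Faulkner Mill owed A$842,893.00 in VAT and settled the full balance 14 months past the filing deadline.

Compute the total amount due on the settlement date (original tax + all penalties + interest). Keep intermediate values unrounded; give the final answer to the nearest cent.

A$1,203,826.57

Penalty, months 1–5: 5 × 1% × A$842,893.00 = A$42,144.65
Penalty, months 6–14: 9 × 2% × A$842,893.00 = A$151,720.74
Interest: A$842,893.00 × ((1 + 0.013)^14 − 1) = A$842,893.00 × 0.1982081… = A$167,068.1826…
Total = A$842,893.00 + A$193,865.3900 + A$167,068.1826… = A$1,203,826.57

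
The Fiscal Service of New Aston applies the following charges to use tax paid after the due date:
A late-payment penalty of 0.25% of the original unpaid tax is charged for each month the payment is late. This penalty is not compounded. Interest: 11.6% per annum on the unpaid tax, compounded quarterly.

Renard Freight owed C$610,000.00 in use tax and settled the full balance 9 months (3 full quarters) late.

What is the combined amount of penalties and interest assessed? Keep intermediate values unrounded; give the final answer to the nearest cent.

C$68,348.91

Late-payment penalty = 0.25% × C$610,000.00 × 9 mo = C$13,725.00
Interest (11.6%/yr ÷ 4 = 2.9%/quarter): C$610,000.00 × ((1 + 0.029)^3 − 1) = C$54,623.9073…
Penalties + interest = C$13,725.0000 + C$54,623.9073… = C$68,348.91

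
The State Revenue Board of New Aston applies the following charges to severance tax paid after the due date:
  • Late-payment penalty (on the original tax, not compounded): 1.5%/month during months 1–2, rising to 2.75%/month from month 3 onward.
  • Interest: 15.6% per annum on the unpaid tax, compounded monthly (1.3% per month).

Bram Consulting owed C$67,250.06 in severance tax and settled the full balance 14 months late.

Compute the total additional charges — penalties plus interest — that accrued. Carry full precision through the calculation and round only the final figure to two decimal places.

C$37,539.53

Penalty, months 1–2: 2 × 1.5% × C$67,250.06 = C$2,017.50…
Penalty, months 3–14: 12 × 2.75% × C$67,250.06 = C$22,192.52…
Interest: C$67,250.06 × ((1 + 0.013)^14 − 1) = C$67,250.06 × 0.1982081… = C$13,329.5036…
Penalties + interest = C$24,210.0216 + C$13,329.5036… = C$37,539.53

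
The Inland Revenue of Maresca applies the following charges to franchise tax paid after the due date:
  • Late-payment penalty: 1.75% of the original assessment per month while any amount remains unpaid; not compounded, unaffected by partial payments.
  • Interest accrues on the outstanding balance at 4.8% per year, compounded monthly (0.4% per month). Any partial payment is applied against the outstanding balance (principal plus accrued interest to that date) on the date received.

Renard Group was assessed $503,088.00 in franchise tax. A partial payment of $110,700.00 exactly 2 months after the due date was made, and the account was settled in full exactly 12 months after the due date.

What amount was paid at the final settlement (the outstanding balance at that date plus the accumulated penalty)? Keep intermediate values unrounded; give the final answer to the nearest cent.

$518,214.55

Balance at month 2: $503,088.0000 × (1 + 0.004)^2 = $507,120.7534…
After $110,700.00 payment: $507,120.7534… − $110,700.00 = $396,420.7534…
Balance at month 12: $396,420.7534… × (1 + 0.004)^10 = $412,566.0724…
Penalty: 12 × 1.75% × $503,088.00 = $105,648.48
Final settlement = outstanding balance + penalty = $412,566.0724… + $105,648.48 = $518,214.55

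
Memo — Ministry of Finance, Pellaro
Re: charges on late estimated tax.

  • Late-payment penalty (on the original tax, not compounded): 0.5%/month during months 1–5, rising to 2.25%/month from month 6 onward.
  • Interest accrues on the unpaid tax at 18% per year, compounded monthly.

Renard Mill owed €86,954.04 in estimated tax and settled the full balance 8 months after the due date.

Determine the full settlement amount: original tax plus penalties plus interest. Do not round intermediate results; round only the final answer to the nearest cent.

Penalty, months 1–5: 5 × 0.5% × €86,954.04 = €2,173.85…
Penalty, months 6–8: 3 × 2.25% × €86,954.04 = €5,869.40…
Interest (18%/yr ÷ 12 = 1.5%/month): €86,954.04 × ((1 + 0.015)^8 − 1) = €10,999.0414…
Total = €86,954.04 + €8,043.2487 + €10,999.0414… = €105,996.33

€105,996.33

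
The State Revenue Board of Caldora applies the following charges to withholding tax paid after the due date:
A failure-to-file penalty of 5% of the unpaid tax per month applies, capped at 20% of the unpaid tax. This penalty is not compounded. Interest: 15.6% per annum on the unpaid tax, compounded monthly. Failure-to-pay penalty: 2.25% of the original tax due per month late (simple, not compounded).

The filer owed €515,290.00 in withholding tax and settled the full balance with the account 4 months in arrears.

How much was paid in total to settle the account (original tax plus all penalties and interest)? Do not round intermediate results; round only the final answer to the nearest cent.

€692,046.23

Failure-to-file: 4 × 5% × €515,290.00 = €103,058.00, capped at 20% × €515,290.00 = €103,058.00
Failure-to-pay penalty: 4 × 2.25% × €515,290.00 = €46,376.10
Interest (15.6%/yr ÷ 12 = 1.3%/month): €515,290.00 × ((1 + 0.013)^4 − 1) = €27,322.1271…
Total = €515,290.00 + €149,434.1000 + €27,322.1271… = €692,046.23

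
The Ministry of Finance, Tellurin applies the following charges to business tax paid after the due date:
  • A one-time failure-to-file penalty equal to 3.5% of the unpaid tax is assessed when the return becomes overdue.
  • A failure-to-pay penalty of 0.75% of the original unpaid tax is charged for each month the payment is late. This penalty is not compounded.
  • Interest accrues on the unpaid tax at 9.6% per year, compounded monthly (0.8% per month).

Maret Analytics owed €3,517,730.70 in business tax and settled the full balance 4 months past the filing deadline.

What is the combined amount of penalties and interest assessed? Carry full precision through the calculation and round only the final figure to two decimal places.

Failure-to-file penalty: 3.5% × €3,517,730.70 = €123,120.57…
Failure-to-pay penalty = 0.75% × €3,517,730.70 × 4 mo = €105,531.92…
Interest: €3,517,730.70 × ((1 + 0.008)^4 − 1) = €3,517,730.70 × 0.0323861… = €113,925.4097…
Penalties + interest = €228,652.4955 + €113,925.4097… = €342,577.91

€342,577.91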